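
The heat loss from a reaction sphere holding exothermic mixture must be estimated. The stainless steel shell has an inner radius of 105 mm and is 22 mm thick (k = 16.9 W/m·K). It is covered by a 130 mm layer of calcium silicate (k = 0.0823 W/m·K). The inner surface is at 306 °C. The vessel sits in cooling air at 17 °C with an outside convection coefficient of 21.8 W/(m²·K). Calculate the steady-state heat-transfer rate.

Radial (spherical) resistances in series:
R_stainless steel shell = (1/0.105 − 1/0.127)/(4π×16.9) = 0.007768 K/W
R_calcium silicate = (1/0.127 − 1/0.257)/(4π×0.0823) = 3.851 K/W
R_outer film = 1/(h·4πr_o²) = 1/(21.8×4π×0.257²) = 0.05527 K/W
R_total = 3.914 K/W
Q = ΔT/R_total = 289/3.914

Q ≈ 73.8 W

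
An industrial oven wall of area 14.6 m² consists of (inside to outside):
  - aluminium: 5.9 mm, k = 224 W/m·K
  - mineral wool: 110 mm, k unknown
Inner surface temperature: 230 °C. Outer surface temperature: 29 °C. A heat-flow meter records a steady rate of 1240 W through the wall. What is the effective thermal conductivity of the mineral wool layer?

Using the resistance-network approach (series):
R_aluminium = L/(kA) = 0.0059/(224×14.6) = 1.804×10^-6 K/W
Sum of known resistances R_other = 1.804×10^-6 K/W
Total R = ΔT/Q = 201/1240 = 0.1621 K/W
R_mineral wool = R_total − R_other = 0.1621 K/W
k = L/(R·A) = 0.11/(0.1621×14.6)

k ≈ 0.0465 W/(m·K)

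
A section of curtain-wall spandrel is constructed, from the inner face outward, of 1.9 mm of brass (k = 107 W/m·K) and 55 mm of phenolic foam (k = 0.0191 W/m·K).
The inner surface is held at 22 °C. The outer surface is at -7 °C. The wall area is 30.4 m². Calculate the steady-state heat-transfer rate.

Q ≈ 306 W

Thermal resistances in series:
R_brass = L/(kA) = 0.0019/(107×30.4) = 5.841×10^-7 K/W
R_phenolic foam = L/(kA) = 0.055/(0.0191×30.4) = 0.09472 K/W
R_total = 0.09472 K/W
Q = ΔT / R_total = 29 / 0.09472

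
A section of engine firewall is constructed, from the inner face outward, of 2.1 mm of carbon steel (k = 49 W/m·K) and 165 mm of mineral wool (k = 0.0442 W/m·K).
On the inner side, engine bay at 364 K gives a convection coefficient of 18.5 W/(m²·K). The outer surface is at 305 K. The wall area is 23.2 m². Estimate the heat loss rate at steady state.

Using the resistance-network approach (series):
R_inner film = 1/(h_i·A) = 1/(18.5×23.2) = 0.00233 K/W
R_carbon steel = L/(kA) = 0.0021/(49×23.2) = 1.847×10^-6 K/W
R_mineral wool = L/(kA) = 0.165/(0.0442×23.2) = 0.1609 K/W
R_total = 0.1632 K/W
Q = ΔT / R_total = 59 / 0.1632

Q ≈ 361 W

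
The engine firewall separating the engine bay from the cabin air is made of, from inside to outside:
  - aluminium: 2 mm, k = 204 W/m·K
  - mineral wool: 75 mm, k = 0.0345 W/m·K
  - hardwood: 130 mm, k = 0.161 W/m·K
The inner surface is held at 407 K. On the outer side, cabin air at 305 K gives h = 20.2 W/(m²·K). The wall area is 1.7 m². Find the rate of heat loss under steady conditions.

Using the resistance-network approach (series):
R_aluminium = L/(kA) = 0.002/(204×1.7) = 5.767×10^-6 K/W
R_mineral wool = L/(kA) = 0.075/(0.0345×1.7) = 1.279 K/W
R_hardwood = L/(kA) = 0.13/(0.161×1.7) = 0.475 K/W
R_outer film = 1/(h_o·A) = 1/(20.2×1.7) = 0.02912 K/W
R_total = 1.783 K/W
Q = ΔT / R_total = 102 / 1.783

Q ≈ 57.2 W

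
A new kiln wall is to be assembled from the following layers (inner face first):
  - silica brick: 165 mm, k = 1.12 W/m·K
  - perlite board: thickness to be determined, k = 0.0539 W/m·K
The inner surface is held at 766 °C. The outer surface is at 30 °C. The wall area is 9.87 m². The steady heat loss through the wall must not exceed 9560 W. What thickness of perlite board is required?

Series thermal resistances:
R_silica brick = L/(kA) = 0.165/(1.12×9.87) = 0.01493 K/W
Sum of the known resistances R_other = 0.01493 K/W
Required total resistance R_tot = ΔT/Q_allow = 736/9560 = 0.07699 K/W
R_perlite board = R_tot − R_other = 0.06206 K/W
L = R·k·A = 0.06206×0.0539×9.87

L ≈ 33 mm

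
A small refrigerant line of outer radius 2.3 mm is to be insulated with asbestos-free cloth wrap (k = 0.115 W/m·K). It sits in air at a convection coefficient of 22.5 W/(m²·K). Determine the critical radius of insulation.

r_cr ≈ 5.11 mm

For a cylinder r_cr = k/h = 0.115/22.5
r_cr = 5.11 mm; since the bare radius (2.3 mm) is below r_cr, adding a thin layer of insulation will *increase* heat loss.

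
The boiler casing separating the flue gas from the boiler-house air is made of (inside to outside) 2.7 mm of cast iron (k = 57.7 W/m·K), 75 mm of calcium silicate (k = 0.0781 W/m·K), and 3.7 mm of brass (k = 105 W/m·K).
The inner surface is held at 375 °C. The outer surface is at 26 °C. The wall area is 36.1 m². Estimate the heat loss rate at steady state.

Using the resistance-network approach (series):
R_cast iron = L/(kA) = 0.0027/(57.7×36.1) = 1.296×10^-6 K/W
R_calcium silicate = L/(kA) = 0.075/(0.0781×36.1) = 0.0266 K/W
R_brass = L/(kA) = 0.0037/(105×36.1) = 9.761×10^-7 K/W
R_total = 0.0266 K/W
Q = ΔT / R_total = 349 / 0.0266

Q ≈ 13100 W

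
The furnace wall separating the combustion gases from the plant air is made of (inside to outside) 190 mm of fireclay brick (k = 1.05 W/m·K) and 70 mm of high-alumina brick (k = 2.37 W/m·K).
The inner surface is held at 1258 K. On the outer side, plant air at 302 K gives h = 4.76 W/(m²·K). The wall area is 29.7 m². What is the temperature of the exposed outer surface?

Thermal resistances in series:
R_fireclay brick = L/(kA) = 0.19/(1.05×29.7) = 0.006093 K/W
R_high-alumina brick = L/(kA) = 0.07/(2.37×29.7) = 9.945×10^-4 K/W
R_outer film = 1/(h_o·A) = 1/(4.76×29.7) = 0.007074 K/W
R_total = 0.01416 K/W;  Q = ΔT/R_total = 956/0.01416 = 67510 W
T_interface = T_inner − Q·ΣR(inner→interface) = 1258 − 67500×0.007087

T ≈ 780 K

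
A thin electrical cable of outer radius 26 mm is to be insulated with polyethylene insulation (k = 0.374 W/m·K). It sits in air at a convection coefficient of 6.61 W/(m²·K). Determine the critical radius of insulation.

For a cylinder r_cr = k/h = 0.374/6.61
r_cr = 56.6 mm; since the bare radius (26 mm) is below r_cr, adding a thin layer of insulation will *increase* heat loss.

r_cr ≈ 56.6 mm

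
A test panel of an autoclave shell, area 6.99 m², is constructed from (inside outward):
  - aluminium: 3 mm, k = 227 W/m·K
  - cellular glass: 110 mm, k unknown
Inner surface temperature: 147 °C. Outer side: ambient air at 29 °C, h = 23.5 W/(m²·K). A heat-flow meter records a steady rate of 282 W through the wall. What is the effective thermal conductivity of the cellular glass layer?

Series thermal resistances:
R_aluminium = L/(kA) = 0.003/(227×6.99) = 1.891×10^-6 K/W
R_outer film = 1/(h_o·A) = 1/(23.5×6.99) = 0.006088 K/W
Sum of known resistances R_other = 0.00609 K/W
Total R = ΔT/Q = 118/282 = 0.4184 K/W
R_cellular glass = R_total − R_other = 0.4124 K/W
k = L/(R·A) = 0.11/(0.4124×6.99)

k ≈ 0.0382 W/(m·K)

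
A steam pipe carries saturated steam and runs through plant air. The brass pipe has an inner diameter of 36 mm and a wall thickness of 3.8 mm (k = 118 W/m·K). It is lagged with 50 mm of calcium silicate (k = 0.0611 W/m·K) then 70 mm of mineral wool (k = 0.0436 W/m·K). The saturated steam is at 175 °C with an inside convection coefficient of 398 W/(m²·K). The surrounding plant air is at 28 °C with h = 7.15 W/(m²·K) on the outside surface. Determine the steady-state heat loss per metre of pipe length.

q′ ≈ 25.5 W/m

Radial resistances (cylindrical: R_cond = ln(r_o/r_i)/(2πkL), R_conv = 1/(h·2πrL)):
R_inner film = 1/(h_i·2πr₁L) = 1/(398×2π×0.018×1) = 0.02222 K/W
R_brass pipe wall = ln(21.8/18)/(2π×118×1) = 2.583×10^-4 K/W
R_calcium silicate = ln(71.8/21.8)/(2π×0.0611×1) = 3.105 K/W
R_mineral wool = ln(141.8/71.8)/(2π×0.0436×1) = 2.484 K/W
R_outer film = 1/(h_o·2πr_oL) = 1/(7.15×2π×0.1418×1) = 0.157 K/W
R_total = 5.769 K/W
Q = ΔT/R_total = 147/5.769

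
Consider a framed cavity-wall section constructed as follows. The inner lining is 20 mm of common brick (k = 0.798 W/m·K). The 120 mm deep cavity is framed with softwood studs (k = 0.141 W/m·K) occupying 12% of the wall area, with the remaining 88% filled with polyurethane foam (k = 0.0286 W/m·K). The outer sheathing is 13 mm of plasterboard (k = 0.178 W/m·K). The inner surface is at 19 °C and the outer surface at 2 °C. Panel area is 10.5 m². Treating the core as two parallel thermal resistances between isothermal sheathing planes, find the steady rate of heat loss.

Q ≈ 60.5 W

Sheathing layers in series; stud and cavity paths in parallel between them.
R_inner = 0.02/(0.798×10.5) = 0.002387 K/W
R_stud  = 0.12/(0.141×0.12×10.5) = 0.6754 K/W
R_cav   = 0.12/(0.0286×0.88×10.5) = 0.4541 K/W
1/R_core = 1/R_stud + 1/R_cav → R_core = 0.2715 K/W
R_outer = 0.013/(0.178×10.5) = 0.006956 K/W
R_total = 0.2809 K/W
Q = ΔT/R_total = 17/0.2809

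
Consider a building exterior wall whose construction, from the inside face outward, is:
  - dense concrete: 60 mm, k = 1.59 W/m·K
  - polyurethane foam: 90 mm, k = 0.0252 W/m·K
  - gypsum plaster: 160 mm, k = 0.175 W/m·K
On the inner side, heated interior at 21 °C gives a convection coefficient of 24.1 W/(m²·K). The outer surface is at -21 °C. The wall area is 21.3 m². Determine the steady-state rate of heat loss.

Q ≈ 196 W

Using the resistance-network approach (series):
R_inner film = 1/(h_i·A) = 1/(24.1×21.3) = 0.001948 K/W
R_dense concrete = L/(kA) = 0.06/(1.59×21.3) = 0.001772 K/W
R_polyurethane foam = L/(kA) = 0.09/(0.0252×21.3) = 0.1677 K/W
R_gypsum plaster = L/(kA) = 0.16/(0.175×21.3) = 0.04292 K/W
R_total = 0.2143 K/W
Q = ΔT / R_total = 42 / 0.2143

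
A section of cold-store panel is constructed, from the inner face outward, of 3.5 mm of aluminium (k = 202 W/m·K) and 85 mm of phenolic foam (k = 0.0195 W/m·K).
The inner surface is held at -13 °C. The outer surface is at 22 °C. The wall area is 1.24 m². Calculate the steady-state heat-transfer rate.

Model the wall as resistances in series:
R_aluminium = L/(kA) = 0.0035/(202×1.24) = 1.397×10^-5 K/W
R_phenolic foam = L/(kA) = 0.085/(0.0195×1.24) = 3.515 K/W
R_total = 3.515 K/W
Q = ΔT / R_total = 35 / 3.515

Q ≈ 9.96 W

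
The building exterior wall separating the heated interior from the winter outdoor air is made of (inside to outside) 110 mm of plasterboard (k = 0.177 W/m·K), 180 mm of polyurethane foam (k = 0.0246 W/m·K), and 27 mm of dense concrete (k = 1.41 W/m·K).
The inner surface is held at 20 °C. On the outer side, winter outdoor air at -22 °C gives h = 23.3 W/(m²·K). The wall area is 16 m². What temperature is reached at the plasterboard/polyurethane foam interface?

T ≈ 16.7 °C

Using the resistance-network approach (series):
R_plasterboard = L/(kA) = 0.11/(0.177×16) = 0.03884 K/W
R_polyurethane foam = L/(kA) = 0.18/(0.0246×16) = 0.4573 K/W
R_dense concrete = L/(kA) = 0.027/(1.41×16) = 0.001197 K/W
R_outer film = 1/(h_o·A) = 1/(23.3×16) = 0.002682 K/W
R_total = 0.5 K/W;  Q = ΔT/R_total = 42/0.5 = 83.99 W
T_interface = T_inner − Q·ΣR(inner→interface) = 20 − 84×0.03884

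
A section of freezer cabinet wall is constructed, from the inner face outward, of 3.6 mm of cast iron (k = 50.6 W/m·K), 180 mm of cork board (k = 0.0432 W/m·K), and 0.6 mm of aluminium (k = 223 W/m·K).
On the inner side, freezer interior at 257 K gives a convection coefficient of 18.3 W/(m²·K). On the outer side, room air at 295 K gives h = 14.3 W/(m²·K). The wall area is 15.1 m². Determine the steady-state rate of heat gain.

Q ≈ 134 W

Thermal resistances in series:
R_inner film = 1/(h_i·A) = 1/(18.3×15.1) = 0.003619 K/W
R_cast iron = L/(kA) = 0.0036/(50.6×15.1) = 4.712×10^-6 K/W
R_cork board = L/(kA) = 0.18/(0.0432×15.1) = 0.2759 K/W
R_aluminium = L/(kA) = 0.0006/(223×15.1) = 1.782×10^-7 K/W
R_outer film = 1/(h_o·A) = 1/(14.3×15.1) = 0.004631 K/W
R_total = 0.2842 K/W
Q = ΔT / R_total = 38 / 0.2842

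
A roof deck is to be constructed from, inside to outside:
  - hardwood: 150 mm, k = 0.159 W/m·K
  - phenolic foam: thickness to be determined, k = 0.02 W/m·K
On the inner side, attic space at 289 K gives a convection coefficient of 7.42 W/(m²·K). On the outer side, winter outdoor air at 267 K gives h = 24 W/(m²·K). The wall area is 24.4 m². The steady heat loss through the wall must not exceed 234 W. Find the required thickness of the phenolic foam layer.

Series thermal resistances:
R_inner film = 1/(h_i·A) = 1/(7.42×24.4) = 0.005523 K/W
R_hardwood = L/(kA) = 0.15/(0.159×24.4) = 0.03866 K/W
R_outer film = 1/(h_o·A) = 1/(24×24.4) = 0.001708 K/W
Sum of the known resistances R_other = 0.04589 K/W
Required total resistance R_tot = ΔT/Q_allow = 22/234 = 0.09402 K/W
R_phenolic foam = R_tot − R_other = 0.04812 K/W
L = R·k·A = 0.04812×0.02×24.4

L ≈ 23.5 mm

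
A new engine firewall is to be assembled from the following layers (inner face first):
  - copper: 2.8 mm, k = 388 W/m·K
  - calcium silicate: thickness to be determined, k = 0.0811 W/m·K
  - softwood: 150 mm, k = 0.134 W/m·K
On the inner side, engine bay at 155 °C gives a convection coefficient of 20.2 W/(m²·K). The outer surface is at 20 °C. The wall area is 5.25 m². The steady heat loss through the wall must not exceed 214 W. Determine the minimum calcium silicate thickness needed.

L ≈ 174 mm

Model the wall as resistances in series:
R_inner film = 1/(h_i·A) = 1/(20.2×5.25) = 0.00943 K/W
R_copper = L/(kA) = 0.0028/(388×5.25) = 1.375×10^-6 K/W
R_softwood = L/(kA) = 0.15/(0.134×5.25) = 0.2132 K/W
Sum of the known resistances R_other = 0.2227 K/W
Required total resistance R_tot = ΔT/Q_allow = 135/214 = 0.6308 K/W
R_calcium silicate = R_tot − R_other = 0.4082 K/W
L = R·k·A = 0.4082×0.0811×5.25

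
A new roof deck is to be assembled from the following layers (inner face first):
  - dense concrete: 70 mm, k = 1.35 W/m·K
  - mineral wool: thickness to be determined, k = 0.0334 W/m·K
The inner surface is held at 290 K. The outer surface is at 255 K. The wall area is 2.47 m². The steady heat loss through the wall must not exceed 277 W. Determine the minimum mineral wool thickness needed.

Model the wall as resistances in series:
R_dense concrete = L/(kA) = 0.07/(1.35×2.47) = 0.02099 K/W
Sum of the known resistances R_other = 0.02099 K/W
Required total resistance R_tot = ΔT/Q_allow = 35/277 = 0.1264 K/W
R_mineral wool = R_tot − R_other = 0.1054 K/W
L = R·k·A = 0.1054×0.0334×2.47

L ≈ 8.69 mm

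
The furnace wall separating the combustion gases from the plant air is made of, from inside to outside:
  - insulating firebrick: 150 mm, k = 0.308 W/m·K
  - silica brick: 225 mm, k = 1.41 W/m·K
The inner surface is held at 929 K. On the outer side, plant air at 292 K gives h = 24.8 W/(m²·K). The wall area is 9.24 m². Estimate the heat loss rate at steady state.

Q ≈ 8570 W

Model the wall as resistances in series:
R_insulating firebrick = L/(kA) = 0.15/(0.308×9.24) = 0.05271 K/W
R_silica brick = L/(kA) = 0.225/(1.41×9.24) = 0.01727 K/W
R_outer film = 1/(h_o·A) = 1/(24.8×9.24) = 0.004364 K/W
R_total = 0.07434 K/W
Q = ΔT / R_total = 637 / 0.07434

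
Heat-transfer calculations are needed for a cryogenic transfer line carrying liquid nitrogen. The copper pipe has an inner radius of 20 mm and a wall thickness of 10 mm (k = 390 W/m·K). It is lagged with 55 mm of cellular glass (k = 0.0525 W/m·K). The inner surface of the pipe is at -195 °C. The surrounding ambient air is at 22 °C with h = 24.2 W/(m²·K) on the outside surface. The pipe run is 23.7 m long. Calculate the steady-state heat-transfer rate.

Q ≈ 1590 W

Treating each annulus and film as a series resistance:
R_copper pipe wall = ln(30/20)/(2π×390×23.7) = 6.982×10^-6 K/W
R_cellular glass = ln(85/30)/(2π×0.0525×23.7) = 0.1332 K/W
R_outer film = 1/(h_o·2πr_oL) = 1/(24.2×2π×0.085×23.7) = 0.003265 K/W
R_total = 0.1365 K/W
Q = ΔT/R_total = 217/0.1365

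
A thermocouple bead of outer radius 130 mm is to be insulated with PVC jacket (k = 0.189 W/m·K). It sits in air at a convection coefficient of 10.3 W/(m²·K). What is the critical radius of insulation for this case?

r_cr ≈ 36.7 mm

For a sphere r_cr = 2k/h = 2×0.189/10.3
r_cr = 36.7 mm; since the bare radius (130 mm) is above r_cr, any added insulation will reduce heat loss.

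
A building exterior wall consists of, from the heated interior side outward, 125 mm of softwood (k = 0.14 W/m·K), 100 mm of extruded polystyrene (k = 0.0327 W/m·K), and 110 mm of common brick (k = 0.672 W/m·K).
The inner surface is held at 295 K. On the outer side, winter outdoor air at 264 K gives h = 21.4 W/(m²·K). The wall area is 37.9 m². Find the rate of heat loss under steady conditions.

Model the wall as resistances in series:
R_softwood = L/(kA) = 0.125/(0.14×37.9) = 0.02356 K/W
R_extruded polystyrene = L/(kA) = 0.1/(0.0327×37.9) = 0.08069 K/W
R_common brick = L/(kA) = 0.11/(0.672×37.9) = 0.004319 K/W
R_outer film = 1/(h_o·A) = 1/(21.4×37.9) = 0.001233 K/W
R_total = 0.1098 K/W
Q = ΔT / R_total = 31 / 0.1098

Q ≈ 282 W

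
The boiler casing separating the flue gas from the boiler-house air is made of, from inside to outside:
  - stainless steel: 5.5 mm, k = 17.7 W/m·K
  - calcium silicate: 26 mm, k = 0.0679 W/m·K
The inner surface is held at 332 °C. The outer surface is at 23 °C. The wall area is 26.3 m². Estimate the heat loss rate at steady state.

Using the resistance-network approach (series):
R_stainless steel = L/(kA) = 0.0055/(17.7×26.3) = 1.181×10^-5 K/W
R_calcium silicate = L/(kA) = 0.026/(0.0679×26.3) = 0.01456 K/W
R_total = 0.01457 K/W
Q = ΔT / R_total = 309 / 0.01457

Q ≈ 21200 W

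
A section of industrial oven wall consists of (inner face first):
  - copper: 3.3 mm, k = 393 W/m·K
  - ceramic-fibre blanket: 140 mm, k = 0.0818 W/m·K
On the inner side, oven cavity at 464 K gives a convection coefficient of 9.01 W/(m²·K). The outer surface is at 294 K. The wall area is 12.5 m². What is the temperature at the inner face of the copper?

T ≈ 454 K

Using the resistance-network approach (series):
R_inner film = 1/(h_i·A) = 1/(9.01×12.5) = 0.008879 K/W
R_copper = L/(kA) = 0.0033/(393×12.5) = 6.718×10^-7 K/W
R_ceramic-fibre blanket = L/(kA) = 0.14/(0.0818×12.5) = 0.1369 K/W
R_total = 0.1458 K/W;  Q = ΔT/R_total = 170/0.1458 = 1166 W
T_interface = T_inner − Q·ΣR(inner→interface) = 464 − 1170×0.008879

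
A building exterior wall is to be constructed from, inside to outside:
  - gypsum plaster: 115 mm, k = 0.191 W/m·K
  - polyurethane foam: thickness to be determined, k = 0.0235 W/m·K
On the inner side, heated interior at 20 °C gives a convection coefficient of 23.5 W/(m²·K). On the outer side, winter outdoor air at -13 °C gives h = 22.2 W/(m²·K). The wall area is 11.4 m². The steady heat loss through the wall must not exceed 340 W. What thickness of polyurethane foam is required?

L ≈ 9.79 mm

Thermal resistances in series:
R_inner film = 1/(h_i·A) = 1/(23.5×11.4) = 0.003733 K/W
R_gypsum plaster = L/(kA) = 0.115/(0.191×11.4) = 0.05282 K/W
R_outer film = 1/(h_o·A) = 1/(22.2×11.4) = 0.003951 K/W
Sum of the known resistances R_other = 0.0605 K/W
Required total resistance R_tot = ΔT/Q_allow = 33/340 = 0.09706 K/W
R_polyurethane foam = R_tot − R_other = 0.03656 K/W
L = R·k·A = 0.03656×0.0235×11.4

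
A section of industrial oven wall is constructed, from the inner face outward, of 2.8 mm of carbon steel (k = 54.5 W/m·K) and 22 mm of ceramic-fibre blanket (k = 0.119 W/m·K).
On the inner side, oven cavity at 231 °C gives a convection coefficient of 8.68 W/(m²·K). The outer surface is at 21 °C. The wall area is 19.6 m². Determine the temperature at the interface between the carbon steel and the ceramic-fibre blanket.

Treating each layer as a thermal resistance in series:
R_inner film = 1/(h_i·A) = 1/(8.68×19.6) = 0.005878 K/W
R_carbon steel = L/(kA) = 0.0028/(54.5×19.6) = 2.621×10^-6 K/W
R_ceramic-fibre blanket = L/(kA) = 0.022/(0.119×19.6) = 0.009432 K/W
R_total = 0.01531 K/W;  Q = ΔT/R_total = 210/0.01531 = 13710 W
T_interface = T_inner − Q·ΣR(inner→interface) = 231 − 13700×0.005881

T ≈ 150 °C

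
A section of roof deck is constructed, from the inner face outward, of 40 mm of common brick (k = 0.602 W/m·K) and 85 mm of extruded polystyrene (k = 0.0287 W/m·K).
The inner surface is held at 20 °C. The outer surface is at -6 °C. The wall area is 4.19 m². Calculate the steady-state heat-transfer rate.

Thermal resistances in series:
R_common brick = L/(kA) = 0.04/(0.602×4.19) = 0.01586 K/W
R_extruded polystyrene = L/(kA) = 0.085/(0.0287×4.19) = 0.7068 K/W
R_total = 0.7227 K/W
Q = ΔT / R_total = 26 / 0.7227

Q ≈ 36 W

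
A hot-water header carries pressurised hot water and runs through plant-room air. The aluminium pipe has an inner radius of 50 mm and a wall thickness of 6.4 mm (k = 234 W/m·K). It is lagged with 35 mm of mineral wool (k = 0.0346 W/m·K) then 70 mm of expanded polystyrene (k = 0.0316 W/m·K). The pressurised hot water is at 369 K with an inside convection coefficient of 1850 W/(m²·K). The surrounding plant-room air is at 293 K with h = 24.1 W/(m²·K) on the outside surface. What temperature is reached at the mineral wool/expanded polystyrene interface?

For a radial system each layer contributes R = ln(r_out/r_in)/(2πkL); films add R = 1/(hA).
R_inner film = 1/(h_i·2πr₁L) = 1/(1850×2π×0.05×1) = 0.001721 K/W
R_aluminium pipe wall = ln(56.4/50)/(2π×234×1) = 8.192×10^-5 K/W
R_mineral wool = ln(91.4/56.4)/(2π×0.0346×1) = 2.221 K/W
R_expanded polystyrene = ln(161.4/91.4)/(2π×0.0316×1) = 2.864 K/W
R_outer film = 1/(h_o·2πr_oL) = 1/(24.1×2π×0.1614×1) = 0.04092 K/W
R_total = 5.127 K/W
Q = ΔT/R_total = 76/5.127
Q = 14.8 W/m
T_interface = T_inner − Q·ΣR(inner→interface) = 369 − 14.8×2.223

T ≈ 336 K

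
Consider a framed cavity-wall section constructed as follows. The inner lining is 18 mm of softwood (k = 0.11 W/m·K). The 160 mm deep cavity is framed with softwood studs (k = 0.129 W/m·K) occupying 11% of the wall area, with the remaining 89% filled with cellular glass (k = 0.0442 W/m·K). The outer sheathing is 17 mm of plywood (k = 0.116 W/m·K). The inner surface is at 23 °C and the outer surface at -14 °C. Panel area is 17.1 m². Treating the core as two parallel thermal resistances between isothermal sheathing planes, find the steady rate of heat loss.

Q ≈ 192 W

Sheathing layers in series; stud and cavity paths in parallel between them.
R_inner = 0.018/(0.11×17.1) = 0.009569 K/W
R_stud  = 0.16/(0.129×0.11×17.1) = 0.6594 K/W
R_cav   = 0.16/(0.0442×0.89×17.1) = 0.2379 K/W
1/R_core = 1/R_stud + 1/R_cav → R_core = 0.1748 K/W
R_outer = 0.017/(0.116×17.1) = 0.00857 K/W
R_total = 0.1929 K/W
Q = ΔT/R_total = 37/0.1929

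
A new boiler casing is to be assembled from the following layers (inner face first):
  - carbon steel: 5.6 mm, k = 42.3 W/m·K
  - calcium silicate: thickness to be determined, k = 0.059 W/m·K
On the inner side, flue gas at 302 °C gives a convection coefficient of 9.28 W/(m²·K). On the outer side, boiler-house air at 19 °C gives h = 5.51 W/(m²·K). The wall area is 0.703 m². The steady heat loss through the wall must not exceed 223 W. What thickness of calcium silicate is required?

Using the resistance-network approach (series):
R_inner film = 1/(h_i·A) = 1/(9.28×0.703) = 0.1533 K/W
R_carbon steel = L/(kA) = 0.0056/(42.3×0.703) = 1.883×10^-4 K/W
R_outer film = 1/(h_o·A) = 1/(5.51×0.703) = 0.2582 K/W
Sum of the known resistances R_other = 0.4116 K/W
Required total resistance R_tot = ΔT/Q_allow = 283/223 = 1.269 K/W
R_calcium silicate = R_tot − R_other = 0.8574 K/W
L = R·k·A = 0.8574×0.059×0.703

L ≈ 35.6 mm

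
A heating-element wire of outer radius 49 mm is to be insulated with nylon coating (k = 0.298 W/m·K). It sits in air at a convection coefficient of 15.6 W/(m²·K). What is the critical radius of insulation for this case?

For a cylinder r_cr = k/h = 0.298/15.6
r_cr = 19.1 mm; since the bare radius (49 mm) is above r_cr, any added insulation will reduce heat loss.

r_cr ≈ 19.1 mm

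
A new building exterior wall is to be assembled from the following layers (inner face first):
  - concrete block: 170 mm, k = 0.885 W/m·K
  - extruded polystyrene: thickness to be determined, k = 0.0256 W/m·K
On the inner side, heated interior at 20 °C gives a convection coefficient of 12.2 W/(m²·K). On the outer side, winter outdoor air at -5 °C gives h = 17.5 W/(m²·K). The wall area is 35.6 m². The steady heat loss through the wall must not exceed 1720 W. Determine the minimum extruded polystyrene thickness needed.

Series thermal resistances:
R_inner film = 1/(h_i·A) = 1/(12.2×35.6) = 0.002302 K/W
R_concrete block = L/(kA) = 0.17/(0.885×35.6) = 0.005396 K/W
R_outer film = 1/(h_o·A) = 1/(17.5×35.6) = 0.001605 K/W
Sum of the known resistances R_other = 0.009303 K/W
Required total resistance R_tot = ΔT/Q_allow = 25/1720 = 0.01453 K/W
R_extruded polystyrene = R_tot − R_other = 0.005231 K/W
L = R·k·A = 0.005231×0.0256×35.6

L ≈ 4.77 mm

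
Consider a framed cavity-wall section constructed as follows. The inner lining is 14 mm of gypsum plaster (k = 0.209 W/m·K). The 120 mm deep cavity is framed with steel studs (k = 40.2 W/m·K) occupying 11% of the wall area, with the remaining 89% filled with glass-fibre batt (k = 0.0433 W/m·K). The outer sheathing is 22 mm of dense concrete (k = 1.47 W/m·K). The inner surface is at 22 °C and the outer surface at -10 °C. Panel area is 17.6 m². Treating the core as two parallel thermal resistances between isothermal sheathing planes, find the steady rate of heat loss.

Sheathing layers in series; stud and cavity paths in parallel between them.
R_inner = 0.014/(0.209×17.6) = 0.003806 K/W
R_stud  = 0.12/(40.2×0.11×17.6) = 0.001542 K/W
R_cav   = 0.12/(0.0433×0.89×17.6) = 0.1769 K/W
1/R_core = 1/R_stud + 1/R_cav → R_core = 0.001529 K/W
R_outer = 0.022/(1.47×17.6) = 8.503×10^-4 K/W
R_total = 0.006185 K/W
Q = ΔT/R_total = 32/0.006185

Q ≈ 5170 W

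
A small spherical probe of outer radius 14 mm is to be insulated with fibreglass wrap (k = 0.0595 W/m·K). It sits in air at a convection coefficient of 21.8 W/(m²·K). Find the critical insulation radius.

r_cr ≈ 5.46 mm

For a sphere r_cr = 2k/h = 2×0.0595/21.8
r_cr = 5.46 mm; since the bare radius (14 mm) is above r_cr, any added insulation will reduce heat loss.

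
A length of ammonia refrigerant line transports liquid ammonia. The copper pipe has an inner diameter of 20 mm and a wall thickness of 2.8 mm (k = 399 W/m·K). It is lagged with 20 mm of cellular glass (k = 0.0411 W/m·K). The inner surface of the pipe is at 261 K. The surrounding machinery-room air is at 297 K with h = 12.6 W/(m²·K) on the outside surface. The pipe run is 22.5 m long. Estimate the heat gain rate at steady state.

Cylindrical conduction, so R = ln(r₂/r₁)/(2πkL) per layer, in series:
R_copper pipe wall = ln(12.8/10)/(2π×399×22.5) = 4.376×10^-6 K/W
R_cellular glass = ln(32.8/12.8)/(2π×0.0411×22.5) = 0.1619 K/W
R_outer film = 1/(h_o·2πr_oL) = 1/(12.6×2π×0.0328×22.5) = 0.01712 K/W
R_total = 0.1791 K/W
Q = ΔT/R_total = 36/0.1791

Q ≈ 201 W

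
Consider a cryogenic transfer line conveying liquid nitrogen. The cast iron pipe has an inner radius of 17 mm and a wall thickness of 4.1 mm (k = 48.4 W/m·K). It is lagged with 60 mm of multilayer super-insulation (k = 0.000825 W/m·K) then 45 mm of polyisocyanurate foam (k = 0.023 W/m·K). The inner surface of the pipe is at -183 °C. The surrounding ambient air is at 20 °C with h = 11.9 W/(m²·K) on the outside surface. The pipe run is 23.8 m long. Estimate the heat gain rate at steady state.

Radial resistances (cylindrical: R_cond = ln(r_o/r_i)/(2πkL), R_conv = 1/(h·2πrL)):
R_cast iron pipe wall = ln(21.1/17)/(2π×48.4×23.8) = 2.985×10^-5 K/W
R_multilayer super-insulation = ln(81.1/21.1)/(2π×0.000825×23.8) = 10.91 K/W
R_polyisocyanurate foam = ln(126.1/81.1)/(2π×0.023×23.8) = 0.1283 K/W
R_outer film = 1/(h_o·2πr_oL) = 1/(11.9×2π×0.1261×23.8) = 0.004456 K/W
R_total = 11.05 K/W
Q = ΔT/R_total = 203/11.05

Q ≈ 18.4 W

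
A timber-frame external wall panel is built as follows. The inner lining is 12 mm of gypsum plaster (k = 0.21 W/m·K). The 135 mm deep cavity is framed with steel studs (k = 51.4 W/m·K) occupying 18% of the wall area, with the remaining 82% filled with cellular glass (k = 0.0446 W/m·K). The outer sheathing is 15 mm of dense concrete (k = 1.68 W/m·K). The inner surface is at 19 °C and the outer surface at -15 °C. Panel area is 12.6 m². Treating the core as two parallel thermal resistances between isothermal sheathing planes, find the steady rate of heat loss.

Q ≈ 5310 W

Sheathing layers in series; stud and cavity paths in parallel between them.
R_inner = 0.012/(0.21×12.6) = 0.004535 K/W
R_stud  = 0.135/(51.4×0.18×12.6) = 0.001158 K/W
R_cav   = 0.135/(0.0446×0.82×12.6) = 0.293 K/W
1/R_core = 1/R_stud + 1/R_cav → R_core = 0.001153 K/W
R_outer = 0.015/(1.68×12.6) = 7.086×10^-4 K/W
R_total = 0.006397 K/W
Q = ΔT/R_total = 34/0.006397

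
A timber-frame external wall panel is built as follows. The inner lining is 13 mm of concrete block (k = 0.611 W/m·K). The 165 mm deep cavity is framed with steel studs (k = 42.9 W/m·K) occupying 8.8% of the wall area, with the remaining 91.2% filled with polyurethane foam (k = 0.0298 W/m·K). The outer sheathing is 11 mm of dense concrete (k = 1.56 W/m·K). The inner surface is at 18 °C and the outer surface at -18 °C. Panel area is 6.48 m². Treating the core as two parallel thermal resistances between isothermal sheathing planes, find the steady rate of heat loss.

Sheathing layers in series; stud and cavity paths in parallel between them.
R_inner = 0.013/(0.611×6.48) = 0.003283 K/W
R_stud  = 0.165/(42.9×0.088×6.48) = 0.006745 K/W
R_cav   = 0.165/(0.0298×0.912×6.48) = 0.9369 K/W
1/R_core = 1/R_stud + 1/R_cav → R_core = 0.006697 K/W
R_outer = 0.011/(1.56×6.48) = 0.001088 K/W
R_total = 0.01107 K/W
Q = ΔT/R_total = 36/0.01107

Q ≈ 3250 W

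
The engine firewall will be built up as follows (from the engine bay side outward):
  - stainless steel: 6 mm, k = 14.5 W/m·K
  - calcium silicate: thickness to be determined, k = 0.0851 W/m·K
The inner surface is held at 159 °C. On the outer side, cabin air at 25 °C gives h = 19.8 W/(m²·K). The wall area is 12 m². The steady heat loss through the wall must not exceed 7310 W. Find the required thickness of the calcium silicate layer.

L ≈ 14.4 mm

Thermal resistances in series:
R_stainless steel = L/(kA) = 0.006/(14.5×12) = 3.448×10^-5 K/W
R_outer film = 1/(h_o·A) = 1/(19.8×12) = 0.004209 K/W
Sum of the known resistances R_other = 0.004243 K/W
Required total resistance R_tot = ΔT/Q_allow = 134/7310 = 0.01833 K/W
R_calcium silicate = R_tot − R_other = 0.01409 K/W
L = R·k·A = 0.01409×0.0851×12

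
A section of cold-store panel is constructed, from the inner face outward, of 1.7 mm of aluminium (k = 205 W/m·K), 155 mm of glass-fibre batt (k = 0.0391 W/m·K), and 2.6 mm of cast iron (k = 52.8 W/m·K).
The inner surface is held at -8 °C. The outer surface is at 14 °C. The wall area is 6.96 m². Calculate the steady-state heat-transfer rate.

Series thermal resistances:
R_aluminium = L/(kA) = 0.0017/(205×6.96) = 1.191×10^-6 K/W
R_glass-fibre batt = L/(kA) = 0.155/(0.0391×6.96) = 0.5696 K/W
R_cast iron = L/(kA) = 0.0026/(52.8×6.96) = 7.075×10^-6 K/W
R_total = 0.5696 K/W
Q = ΔT / R_total = 22 / 0.5696

Q ≈ 38.6 W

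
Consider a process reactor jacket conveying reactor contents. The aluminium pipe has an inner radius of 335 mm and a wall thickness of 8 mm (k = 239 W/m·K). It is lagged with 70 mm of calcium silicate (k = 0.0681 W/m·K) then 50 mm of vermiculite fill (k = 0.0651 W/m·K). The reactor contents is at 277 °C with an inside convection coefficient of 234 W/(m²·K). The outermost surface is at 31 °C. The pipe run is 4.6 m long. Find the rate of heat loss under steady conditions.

Q ≈ 1580 W

Treating each annulus and film as a series resistance:
R_inner film = 1/(h_i·2πr₁L) = 1/(234×2π×0.335×4.6) = 4.414×10^-4 K/W
R_aluminium pipe wall = ln(343/335)/(2π×239×4.6) = 3.416×10^-6 K/W
R_calcium silicate = ln(413/343)/(2π×0.0681×4.6) = 0.09436 K/W
R_vermiculite fill = ln(463/413)/(2π×0.0651×4.6) = 0.06074 K/W
R_total = 0.1555 K/W
Q = ΔT/R_total = 246/0.1555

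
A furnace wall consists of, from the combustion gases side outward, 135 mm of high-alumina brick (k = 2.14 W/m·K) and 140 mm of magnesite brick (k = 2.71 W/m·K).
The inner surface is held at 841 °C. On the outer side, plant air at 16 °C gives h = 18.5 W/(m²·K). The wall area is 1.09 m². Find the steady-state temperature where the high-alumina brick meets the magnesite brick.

T ≈ 533 °C

Using the resistance-network approach (series):
R_high-alumina brick = L/(kA) = 0.135/(2.14×1.09) = 0.05788 K/W
R_magnesite brick = L/(kA) = 0.14/(2.71×1.09) = 0.04739 K/W
R_outer film = 1/(h_o·A) = 1/(18.5×1.09) = 0.04959 K/W
R_total = 0.1549 K/W;  Q = ΔT/R_total = 825/0.1549 = 5327 W
T_interface = T_inner − Q·ΣR(inner→interface) = 841 − 5330×0.05788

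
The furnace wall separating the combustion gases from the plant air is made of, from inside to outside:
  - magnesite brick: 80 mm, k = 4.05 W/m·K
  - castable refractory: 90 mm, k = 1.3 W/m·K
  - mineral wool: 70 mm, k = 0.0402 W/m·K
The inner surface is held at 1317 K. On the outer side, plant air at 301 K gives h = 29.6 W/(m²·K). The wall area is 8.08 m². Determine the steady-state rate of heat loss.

Treating each layer as a thermal resistance in series:
R_magnesite brick = L/(kA) = 0.08/(4.05×8.08) = 0.002445 K/W
R_castable refractory = L/(kA) = 0.09/(1.3×8.08) = 0.008568 K/W
R_mineral wool = L/(kA) = 0.07/(0.0402×8.08) = 0.2155 K/W
R_outer film = 1/(h_o·A) = 1/(29.6×8.08) = 0.004181 K/W
R_total = 0.2307 K/W
Q = ΔT / R_total = 1016 / 0.2307

Q ≈ 4400 W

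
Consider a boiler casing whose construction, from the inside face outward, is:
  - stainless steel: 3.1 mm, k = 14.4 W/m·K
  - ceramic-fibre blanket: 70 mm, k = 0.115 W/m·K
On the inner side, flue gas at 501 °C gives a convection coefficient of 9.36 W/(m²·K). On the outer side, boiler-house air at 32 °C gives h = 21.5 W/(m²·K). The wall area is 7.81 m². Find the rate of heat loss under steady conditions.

Using the resistance-network approach (series):
R_inner film = 1/(h_i·A) = 1/(9.36×7.81) = 0.01368 K/W
R_stainless steel = L/(kA) = 0.0031/(14.4×7.81) = 2.756×10^-5 K/W
R_ceramic-fibre blanket = L/(kA) = 0.07/(0.115×7.81) = 0.07794 K/W
R_outer film = 1/(h_o·A) = 1/(21.5×7.81) = 0.005955 K/W
R_total = 0.0976 K/W
Q = ΔT / R_total = 469 / 0.0976

Q ≈ 4810 W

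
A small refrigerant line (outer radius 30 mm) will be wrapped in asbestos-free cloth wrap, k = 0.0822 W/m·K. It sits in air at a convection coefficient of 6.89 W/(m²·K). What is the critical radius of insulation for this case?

r_cr ≈ 11.9 mm

For a cylinder r_cr = k/h = 0.0822/6.89
r_cr = 11.9 mm; since the bare radius (30 mm) is above r_cr, any added insulation will reduce heat loss.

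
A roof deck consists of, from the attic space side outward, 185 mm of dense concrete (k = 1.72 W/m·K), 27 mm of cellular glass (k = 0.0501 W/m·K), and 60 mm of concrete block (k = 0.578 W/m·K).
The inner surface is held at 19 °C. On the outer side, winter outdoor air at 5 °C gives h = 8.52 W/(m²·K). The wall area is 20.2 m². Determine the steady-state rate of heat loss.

Series thermal resistances:
R_dense concrete = L/(kA) = 0.185/(1.72×20.2) = 0.005325 K/W
R_cellular glass = L/(kA) = 0.027/(0.0501×20.2) = 0.02668 K/W
R_concrete block = L/(kA) = 0.06/(0.578×20.2) = 0.005139 K/W
R_outer film = 1/(h_o·A) = 1/(8.52×20.2) = 0.00581 K/W
R_total = 0.04295 K/W
Q = ΔT / R_total = 14 / 0.04295

Q ≈ 326 W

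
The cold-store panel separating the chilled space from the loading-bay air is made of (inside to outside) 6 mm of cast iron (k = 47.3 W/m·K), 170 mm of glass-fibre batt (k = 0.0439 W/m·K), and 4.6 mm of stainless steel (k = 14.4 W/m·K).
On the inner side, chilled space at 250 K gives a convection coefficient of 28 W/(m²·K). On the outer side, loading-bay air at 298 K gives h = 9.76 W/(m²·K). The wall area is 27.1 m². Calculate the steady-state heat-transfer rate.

Thermal resistances in series:
R_inner film = 1/(h_i·A) = 1/(28×27.1) = 0.001318 K/W
R_cast iron = L/(kA) = 0.006/(47.3×27.1) = 4.681×10^-6 K/W
R_glass-fibre batt = L/(kA) = 0.17/(0.0439×27.1) = 0.1429 K/W
R_stainless steel = L/(kA) = 0.0046/(14.4×27.1) = 1.179×10^-5 K/W
R_outer film = 1/(h_o·A) = 1/(9.76×27.1) = 0.003781 K/W
R_total = 0.148 K/W
Q = ΔT / R_total = 48 / 0.148

Q ≈ 324 W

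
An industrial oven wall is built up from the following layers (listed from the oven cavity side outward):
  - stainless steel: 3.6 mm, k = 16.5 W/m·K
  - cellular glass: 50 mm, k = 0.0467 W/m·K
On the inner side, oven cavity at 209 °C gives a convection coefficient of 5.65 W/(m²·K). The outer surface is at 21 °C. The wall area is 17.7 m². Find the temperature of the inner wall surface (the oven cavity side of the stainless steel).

Thermal resistances in series:
R_inner film = 1/(h_i·A) = 1/(5.65×17.7) = 0.01 K/W
R_stainless steel = L/(kA) = 0.0036/(16.5×17.7) = 1.233×10^-5 K/W
R_cellular glass = L/(kA) = 0.05/(0.0467×17.7) = 0.06049 K/W
R_total = 0.0705 K/W;  Q = ΔT/R_total = 188/0.0705 = 2667 W
T_interface = T_inner − Q·ΣR(inner→interface) = 209 − 2670×0.01

T ≈ 182 °C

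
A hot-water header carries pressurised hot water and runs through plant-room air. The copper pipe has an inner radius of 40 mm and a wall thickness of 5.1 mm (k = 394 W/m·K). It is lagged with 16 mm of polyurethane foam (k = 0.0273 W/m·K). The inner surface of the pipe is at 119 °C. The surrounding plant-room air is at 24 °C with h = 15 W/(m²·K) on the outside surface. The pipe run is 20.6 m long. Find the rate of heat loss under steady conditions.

Cylindrical conduction, so R = ln(r₂/r₁)/(2πkL) per layer, in series:
R_copper pipe wall = ln(45.1/40)/(2π×394×20.6) = 2.353×10^-6 K/W
R_polyurethane foam = ln(61.1/45.1)/(2π×0.0273×20.6) = 0.08593 K/W
R_outer film = 1/(h_o·2πr_oL) = 1/(15×2π×0.0611×20.6) = 0.00843 K/W
R_total = 0.09436 K/W
Q = ΔT/R_total = 95/0.09436

Q ≈ 1010 W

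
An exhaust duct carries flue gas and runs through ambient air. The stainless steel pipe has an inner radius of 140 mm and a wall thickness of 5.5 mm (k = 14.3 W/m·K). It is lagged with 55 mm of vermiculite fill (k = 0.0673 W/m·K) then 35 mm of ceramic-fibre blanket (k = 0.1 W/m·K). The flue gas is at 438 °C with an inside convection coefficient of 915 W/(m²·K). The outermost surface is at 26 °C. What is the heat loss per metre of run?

q′ ≈ 406 W/m

Cylindrical conduction, so R = ln(r₂/r₁)/(2πkL) per layer, in series:
R_inner film = 1/(h_i·2πr₁L) = 1/(915×2π×0.14×1) = 0.001242 K/W
R_stainless steel pipe wall = ln(145.5/140)/(2π×14.3×1) = 4.289×10^-4 K/W
R_vermiculite fill = ln(200.5/145.5)/(2π×0.0673×1) = 0.7583 K/W
R_ceramic-fibre blanket = ln(235.5/200.5)/(2π×0.1×1) = 0.2561 K/W
R_total = 1.016 K/W
Q = ΔT/R_total = 412/1.016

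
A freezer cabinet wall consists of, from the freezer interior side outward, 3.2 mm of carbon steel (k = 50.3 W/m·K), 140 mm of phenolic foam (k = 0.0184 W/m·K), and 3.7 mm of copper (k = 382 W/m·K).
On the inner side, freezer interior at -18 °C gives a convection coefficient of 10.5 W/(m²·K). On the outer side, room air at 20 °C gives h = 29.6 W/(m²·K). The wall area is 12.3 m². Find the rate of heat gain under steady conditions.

Using the resistance-network approach (series):
R_inner film = 1/(h_i·A) = 1/(10.5×12.3) = 0.007743 K/W
R_carbon steel = L/(kA) = 0.0032/(50.3×12.3) = 5.172×10^-6 K/W
R_phenolic foam = L/(kA) = 0.14/(0.0184×12.3) = 0.6186 K/W
R_copper = L/(kA) = 0.0037/(382×12.3) = 7.875×10^-7 K/W
R_outer film = 1/(h_o·A) = 1/(29.6×12.3) = 0.002747 K/W
R_total = 0.6291 K/W
Q = ΔT / R_total = 38 / 0.6291

Q ≈ 60.4 W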